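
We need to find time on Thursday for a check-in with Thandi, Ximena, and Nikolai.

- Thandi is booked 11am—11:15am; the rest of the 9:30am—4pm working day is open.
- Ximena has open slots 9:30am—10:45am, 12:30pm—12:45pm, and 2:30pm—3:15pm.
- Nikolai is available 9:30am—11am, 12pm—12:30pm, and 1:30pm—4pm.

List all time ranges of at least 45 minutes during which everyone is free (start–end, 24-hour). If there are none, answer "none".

Thandi free within 09:30–16:00: 09:30–11:00, 11:15–16:00.
Thandi ∩ Ximena: 09:30–10:45, 12:30–12:45, 14:30–15:15.
Thandi ∩ Ximena ∩ Nikolai: 09:30–10:45, 14:30–15:15.
Windows ≥ 45 min: 09:30–10:45, 14:30–15:15.

09:30–10:45, 14:30–15:15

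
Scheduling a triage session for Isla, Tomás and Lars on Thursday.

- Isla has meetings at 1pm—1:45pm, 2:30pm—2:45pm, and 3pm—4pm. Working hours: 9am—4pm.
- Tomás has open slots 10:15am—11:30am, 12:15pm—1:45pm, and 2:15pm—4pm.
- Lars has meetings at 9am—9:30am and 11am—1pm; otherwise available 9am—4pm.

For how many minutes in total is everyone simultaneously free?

75 minutes

Isla free within 09:00–16:00: 09:00–13:00, 13:45–14:30, 14:45–15:00.
Lars free within 09:00–16:00: 09:30–11:00, 13:00–16:00.
Isla ∩ Tomás: 10:15–11:30, 12:15–13:00, 14:15–14:30, 14:45–15:00.
Isla ∩ Tomás ∩ Lars: 10:15–11:00, 14:15–14:30, 14:45–15:00.
Total common minutes: 45 + 15 + 15 = 75.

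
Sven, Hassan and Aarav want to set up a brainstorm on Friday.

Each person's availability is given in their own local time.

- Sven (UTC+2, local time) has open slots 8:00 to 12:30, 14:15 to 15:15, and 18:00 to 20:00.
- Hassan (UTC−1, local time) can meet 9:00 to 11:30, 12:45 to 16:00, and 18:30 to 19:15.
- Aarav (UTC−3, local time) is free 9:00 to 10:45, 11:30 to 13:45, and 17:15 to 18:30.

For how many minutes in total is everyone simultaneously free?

60 minutes

Sven → UTC: 06:00–10:30, 12:15–13:15, 16:00–18:00.
Hassan → UTC: 10:00–12:30, 13:45–17:00, 19:30–20:15.
Aarav → UTC: 12:00–13:45, 14:30–16:45, 20:15–21:30.
Sven ∩ Hassan: 10:00–10:30, 12:15–12:30, 16:00–17:00.
Sven ∩ Hassan ∩ Aarav: 12:15–12:30, 16:00–16:45.
Total common minutes: 15 + 45 = 60.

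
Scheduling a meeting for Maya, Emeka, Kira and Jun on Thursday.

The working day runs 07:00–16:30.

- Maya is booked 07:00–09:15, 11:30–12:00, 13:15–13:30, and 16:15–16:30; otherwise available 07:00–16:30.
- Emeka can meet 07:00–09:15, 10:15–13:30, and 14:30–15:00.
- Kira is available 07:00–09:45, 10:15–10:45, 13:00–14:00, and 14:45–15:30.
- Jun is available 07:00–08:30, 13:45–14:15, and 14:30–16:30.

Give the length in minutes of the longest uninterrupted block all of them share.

15 minutes

Maya free within 07:00–16:30: 09:15–11:30, 12:00–13:15, 13:30–16:15.
Maya ∩ Emeka: 10:15–11:30, 12:00–13:15, 14:30–15:00.
Maya ∩ Emeka ∩ Kira: 10:15–10:45, 13:00–13:15, 14:45–15:00.
Maya ∩ Emeka ∩ Kira ∩ Jun: 14:45–15:00.
Single common window of 15 minutes.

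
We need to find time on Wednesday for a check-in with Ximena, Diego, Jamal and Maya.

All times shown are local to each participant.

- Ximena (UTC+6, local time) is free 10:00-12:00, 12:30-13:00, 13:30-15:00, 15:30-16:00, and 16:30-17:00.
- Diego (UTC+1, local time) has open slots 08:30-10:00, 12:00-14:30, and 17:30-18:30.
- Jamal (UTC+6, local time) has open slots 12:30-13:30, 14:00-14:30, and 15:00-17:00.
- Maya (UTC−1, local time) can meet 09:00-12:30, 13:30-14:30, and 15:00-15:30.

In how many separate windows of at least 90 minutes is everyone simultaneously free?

0

Ximena → UTC: 04:00–06:00, 06:30–07:00, 07:30–09:00, 09:30–10:00, 10:30–11:00.
Diego → UTC: 07:30–09:00, 11:00–13:30, 16:30–17:30.
Jamal → UTC: 06:30–07:30, 08:00–08:30, 09:00–11:00.
Maya → UTC: 10:00–13:30, 14:30–15:30, 16:00–16:30.
Ximena ∩ Diego: 07:30–09:00.
Ximena ∩ Diego ∩ Jamal: 08:00–08:30.
Ximena ∩ Diego ∩ Jamal ∩ Maya: (none).
Windows ≥ 90 min: (none).
That's 0 windows.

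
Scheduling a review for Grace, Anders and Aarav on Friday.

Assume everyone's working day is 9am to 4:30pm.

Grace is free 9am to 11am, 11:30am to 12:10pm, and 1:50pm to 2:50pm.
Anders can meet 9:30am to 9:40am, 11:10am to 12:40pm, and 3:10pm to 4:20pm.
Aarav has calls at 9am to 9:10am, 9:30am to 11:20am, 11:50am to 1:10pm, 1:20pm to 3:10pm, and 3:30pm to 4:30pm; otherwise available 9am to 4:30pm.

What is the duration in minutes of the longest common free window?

Aarav free within 09:00–16:30: 09:10–09:30, 11:20–11:50, 13:10–13:20, 15:10–15:30.
Grace ∩ Anders: 09:30–09:40, 11:30–12:10.
Grace ∩ Anders ∩ Aarav: 11:30–11:50.
Single common window of 20 minutes.

20 minutes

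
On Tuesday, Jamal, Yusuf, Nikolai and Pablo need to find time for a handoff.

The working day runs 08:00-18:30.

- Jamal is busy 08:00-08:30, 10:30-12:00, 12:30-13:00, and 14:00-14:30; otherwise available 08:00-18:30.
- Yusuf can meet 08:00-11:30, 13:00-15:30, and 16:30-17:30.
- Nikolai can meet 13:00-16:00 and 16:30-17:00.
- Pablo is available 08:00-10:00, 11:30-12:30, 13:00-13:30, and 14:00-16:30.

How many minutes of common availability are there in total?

Jamal free within 08:00–18:30: 08:30–10:30, 12:00–12:30, 13:00–14:00, 14:30–18:30.
Jamal ∩ Yusuf: 08:30–10:30, 13:00–14:00, 14:30–15:30, 16:30–17:30.
Jamal ∩ Yusuf ∩ Nikolai: 13:00–14:00, 14:30–15:30, 16:30–17:00.
Jamal ∩ Yusuf ∩ Nikolai ∩ Pablo: 13:00–13:30, 14:30–15:30.
Total common minutes: 30 + 60 = 90.

90 minutes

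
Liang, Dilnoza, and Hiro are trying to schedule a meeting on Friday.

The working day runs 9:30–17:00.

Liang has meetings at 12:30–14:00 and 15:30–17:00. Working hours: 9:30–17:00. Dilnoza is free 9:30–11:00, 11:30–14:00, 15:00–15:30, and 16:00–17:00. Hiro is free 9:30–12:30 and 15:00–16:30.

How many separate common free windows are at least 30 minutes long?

3

Liang free within 09:30–17:00: 09:30–12:30, 14:00–15:30.
Liang ∩ Dilnoza: 09:30–11:00, 11:30–12:30, 15:00–15:30.
Liang ∩ Dilnoza ∩ Hiro: 09:30–11:00, 11:30–12:30, 15:00–15:30.
Windows ≥ 30 min: 09:30–11:00, 11:30–12:30, 15:00–15:30.
That's 3 windows.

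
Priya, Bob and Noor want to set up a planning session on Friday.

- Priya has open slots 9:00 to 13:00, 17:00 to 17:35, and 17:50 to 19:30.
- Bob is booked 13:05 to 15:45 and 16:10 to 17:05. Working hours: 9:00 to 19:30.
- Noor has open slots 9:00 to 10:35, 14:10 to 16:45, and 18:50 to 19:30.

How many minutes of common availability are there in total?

Bob free within 09:00–19:30: 09:00–13:05, 15:45–16:10, 17:05–19:30.
Priya ∩ Bob: 09:00–13:00, 17:05–17:35, 17:50–19:30.
Priya ∩ Bob ∩ Noor: 09:00–10:35, 18:50–19:30.
Total common minutes: 95 + 40 = 135.

135 minutes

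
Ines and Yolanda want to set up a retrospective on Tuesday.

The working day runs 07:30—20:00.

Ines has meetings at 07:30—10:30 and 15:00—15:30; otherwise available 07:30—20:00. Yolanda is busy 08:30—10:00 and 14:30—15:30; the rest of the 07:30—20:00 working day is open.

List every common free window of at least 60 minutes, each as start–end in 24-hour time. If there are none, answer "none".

10:30–14:30, 15:30–20:00

Ines free within 07:30–20:00: 10:30–15:00, 15:30–20:00.
Yolanda free within 07:30–20:00: 07:30–08:30, 10:00–14:30, 15:30–20:00.
Ines ∩ Yolanda: 10:30–14:30, 15:30–20:00.
Windows ≥ 60 min: 10:30–14:30, 15:30–20:00.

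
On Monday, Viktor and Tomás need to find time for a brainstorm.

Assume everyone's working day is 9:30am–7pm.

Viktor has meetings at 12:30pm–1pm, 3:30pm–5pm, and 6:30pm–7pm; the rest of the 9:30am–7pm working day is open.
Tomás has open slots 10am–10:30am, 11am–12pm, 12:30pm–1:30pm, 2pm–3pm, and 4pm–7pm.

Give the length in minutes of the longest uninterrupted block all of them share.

90 minutes

Viktor free within 09:30–19:00: 09:30–12:30, 13:00–15:30, 17:00–18:30.
Viktor ∩ Tomás: 10:00–10:30, 11:00–12:00, 13:00–13:30, 14:00–15:00, 17:00–18:30.
Common window lengths: 30, 60, 30, 60, 90 min; longest is 90.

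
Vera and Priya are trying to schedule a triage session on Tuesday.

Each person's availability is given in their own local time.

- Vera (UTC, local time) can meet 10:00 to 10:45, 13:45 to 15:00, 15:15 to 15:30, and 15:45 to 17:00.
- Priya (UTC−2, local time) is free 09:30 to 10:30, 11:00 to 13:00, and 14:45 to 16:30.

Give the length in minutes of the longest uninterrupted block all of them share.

75 minutes

Vera → UTC: 10:00–10:45, 13:45–15:00, 15:15–15:30, 15:45–17:00.
Priya → UTC: 11:30–12:30, 13:00–15:00, 16:45–18:30.
Vera ∩ Priya: 13:45–15:00, 16:45–17:00.
Common window lengths: 75, 15 min; longest is 75.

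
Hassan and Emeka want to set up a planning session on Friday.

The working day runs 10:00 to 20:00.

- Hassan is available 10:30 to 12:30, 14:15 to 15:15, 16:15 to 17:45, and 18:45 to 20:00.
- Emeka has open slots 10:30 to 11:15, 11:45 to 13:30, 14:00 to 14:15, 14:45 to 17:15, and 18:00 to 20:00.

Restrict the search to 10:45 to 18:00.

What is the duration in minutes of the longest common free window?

60 minutes

Hassan ∩ Emeka: 10:30–11:15, 11:45–12:30, 14:45–15:15, 16:15–17:15, 18:45–20:00.
Restricted to 10:45–18:00: 10:45–11:15, 11:45–12:30, 14:45–15:15, 16:15–17:15.
Common window lengths: 30, 45, 30, 60 min; longest is 60.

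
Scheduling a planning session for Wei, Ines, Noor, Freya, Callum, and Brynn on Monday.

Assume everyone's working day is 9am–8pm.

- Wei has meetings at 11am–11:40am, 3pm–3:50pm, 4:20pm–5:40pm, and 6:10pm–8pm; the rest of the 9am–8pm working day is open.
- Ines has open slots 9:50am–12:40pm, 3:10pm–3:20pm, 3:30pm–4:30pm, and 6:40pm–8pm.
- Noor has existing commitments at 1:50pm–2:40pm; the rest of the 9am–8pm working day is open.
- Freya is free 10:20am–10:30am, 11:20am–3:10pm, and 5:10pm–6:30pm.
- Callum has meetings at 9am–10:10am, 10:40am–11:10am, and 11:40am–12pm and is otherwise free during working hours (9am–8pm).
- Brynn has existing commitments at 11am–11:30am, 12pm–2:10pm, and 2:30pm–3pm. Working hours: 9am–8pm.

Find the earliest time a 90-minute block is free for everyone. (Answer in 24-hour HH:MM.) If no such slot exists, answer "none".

Wei free within 09:00–20:00: 09:00–11:00, 11:40–15:00, 15:50–16:20, 17:40–18:10.
Noor free within 09:00–20:00: 09:00–13:50, 14:40–20:00.
Callum free within 09:00–20:00: 10:10–10:40, 11:10–11:40, 12:00–20:00.
Brynn free within 09:00–20:00: 09:00–11:00, 11:30–12:00, 14:10–14:30, 15:00–20:00.
Wei ∩ Ines: 09:50–11:00, 11:40–12:40, 15:50–16:20.
Wei ∩ Ines ∩ Noor: 09:50–11:00, 11:40–12:40, 15:50–16:20.
Wei ∩ Ines ∩ Noor ∩ Freya: 10:20–10:30, 11:40–12:40.
Wei ∩ Ines ∩ Noor ∩ Freya ∩ Callum: 10:20–10:30, 12:00–12:40.
Wei ∩ Ines ∩ Noor ∩ Freya ∩ Callum ∩ Brynn: 10:20–10:30.
Windows ≥ 90 min: (none).

none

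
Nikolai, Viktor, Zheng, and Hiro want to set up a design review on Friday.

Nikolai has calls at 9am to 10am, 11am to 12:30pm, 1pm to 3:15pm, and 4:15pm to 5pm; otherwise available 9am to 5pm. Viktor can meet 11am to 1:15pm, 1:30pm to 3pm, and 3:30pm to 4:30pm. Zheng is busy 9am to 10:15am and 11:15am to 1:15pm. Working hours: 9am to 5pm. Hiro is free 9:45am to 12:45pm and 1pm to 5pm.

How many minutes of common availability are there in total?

Nikolai free within 09:00–17:00: 10:00–11:00, 12:30–13:00, 15:15–16:15.
Zheng free within 09:00–17:00: 10:15–11:15, 13:15–17:00.
Nikolai ∩ Viktor: 12:30–13:00, 15:30–16:15.
Nikolai ∩ Viktor ∩ Zheng: 15:30–16:15.
Nikolai ∩ Viktor ∩ Zheng ∩ Hiro: 15:30–16:15.
Total common minutes: 45.

45 minutes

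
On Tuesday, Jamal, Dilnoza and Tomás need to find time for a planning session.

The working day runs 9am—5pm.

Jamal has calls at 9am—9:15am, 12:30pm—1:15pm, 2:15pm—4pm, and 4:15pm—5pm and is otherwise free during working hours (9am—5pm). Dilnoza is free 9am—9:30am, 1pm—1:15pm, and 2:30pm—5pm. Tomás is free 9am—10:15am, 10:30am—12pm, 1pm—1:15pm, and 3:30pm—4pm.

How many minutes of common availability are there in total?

Jamal free within 09:00–17:00: 09:15–12:30, 13:15–14:15, 16:00–16:15.
Jamal ∩ Dilnoza: 09:15–09:30, 16:00–16:15.
Jamal ∩ Dilnoza ∩ Tomás: 09:15–09:30.
Total common minutes: 15.

15 minutes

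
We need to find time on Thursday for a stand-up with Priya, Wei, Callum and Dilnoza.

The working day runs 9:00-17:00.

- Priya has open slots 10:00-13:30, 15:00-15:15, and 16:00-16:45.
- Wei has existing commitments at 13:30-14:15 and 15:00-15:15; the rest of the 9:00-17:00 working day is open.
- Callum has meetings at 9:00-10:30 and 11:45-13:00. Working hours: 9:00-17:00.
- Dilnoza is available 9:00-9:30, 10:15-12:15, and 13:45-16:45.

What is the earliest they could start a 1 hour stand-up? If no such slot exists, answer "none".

10:30

Wei free within 09:00–17:00: 09:00–13:30, 14:15–15:00, 15:15–17:00.
Callum free within 09:00–17:00: 10:30–11:45, 13:00–17:00.
Priya ∩ Wei: 10:00–13:30, 16:00–16:45.
Priya ∩ Wei ∩ Callum: 10:30–11:45, 13:00–13:30, 16:00–16:45.
Priya ∩ Wei ∩ Callum ∩ Dilnoza: 10:30–11:45, 16:00–16:45.
Windows ≥ 60 min: 10:30–11:45.
Earliest such window starts at 10:30.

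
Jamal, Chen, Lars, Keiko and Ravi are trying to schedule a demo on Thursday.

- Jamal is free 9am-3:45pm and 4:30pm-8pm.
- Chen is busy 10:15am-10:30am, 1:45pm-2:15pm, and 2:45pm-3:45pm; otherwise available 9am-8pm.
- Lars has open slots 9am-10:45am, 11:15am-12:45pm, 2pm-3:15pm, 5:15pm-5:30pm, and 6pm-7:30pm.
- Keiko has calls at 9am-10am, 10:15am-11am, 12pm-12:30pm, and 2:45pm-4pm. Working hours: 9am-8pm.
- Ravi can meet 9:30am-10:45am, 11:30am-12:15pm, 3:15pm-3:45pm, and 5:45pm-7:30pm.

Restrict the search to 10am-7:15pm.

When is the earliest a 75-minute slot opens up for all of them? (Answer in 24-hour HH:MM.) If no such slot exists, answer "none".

Chen free within 09:00–20:00: 09:00–10:15, 10:30–13:45, 14:15–14:45, 15:45–20:00.
Keiko free within 09:00–20:00: 10:00–10:15, 11:00–12:00, 12:30–14:45, 16:00–20:00.
Jamal ∩ Chen: 09:00–10:15, 10:30–13:45, 14:15–14:45, 16:30–20:00.
Jamal ∩ Chen ∩ Lars: 09:00–10:15, 10:30–10:45, 11:15–12:45, 14:15–14:45, 17:15–17:30, 18:00–19:30.
Jamal ∩ Chen ∩ Lars ∩ Keiko: 10:00–10:15, 11:15–12:00, 12:30–12:45, 14:15–14:45, 17:15–17:30, 18:00–19:30.
Jamal ∩ Chen ∩ Lars ∩ Keiko ∩ Ravi: 10:00–10:15, 11:30–12:00, 18:00–19:30.
Restricted to 10:00–19:15: 10:00–10:15, 11:30–12:00, 18:00–19:15.
Windows ≥ 75 min: 18:00–19:15.
Earliest such window starts at 18:00.

18:00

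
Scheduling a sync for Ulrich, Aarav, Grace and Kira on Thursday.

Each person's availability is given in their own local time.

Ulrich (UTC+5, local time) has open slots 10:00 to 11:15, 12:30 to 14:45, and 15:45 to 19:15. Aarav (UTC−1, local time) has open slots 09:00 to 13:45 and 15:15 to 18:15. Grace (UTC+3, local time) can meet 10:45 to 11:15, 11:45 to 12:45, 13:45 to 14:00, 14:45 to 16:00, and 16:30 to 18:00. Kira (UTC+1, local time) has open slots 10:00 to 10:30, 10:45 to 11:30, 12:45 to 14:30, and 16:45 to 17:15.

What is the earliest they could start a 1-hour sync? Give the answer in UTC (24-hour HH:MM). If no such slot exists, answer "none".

Ulrich → UTC: 05:00–06:15, 07:30–09:45, 10:45–14:15.
Aarav → UTC: 10:00–14:45, 16:15–19:15.
Grace → UTC: 07:45–08:15, 08:45–09:45, 10:45–11:00, 11:45–13:00, 13:30–15:00.
Kira → UTC: 09:00–09:30, 09:45–10:30, 11:45–13:30, 15:45–16:15.
Ulrich ∩ Aarav: 10:45–14:15.
Ulrich ∩ Aarav ∩ Grace: 10:45–11:00, 11:45–13:00, 13:30–14:15.
Ulrich ∩ Aarav ∩ Grace ∩ Kira: 11:45–13:00.
Windows ≥ 60 min: 11:45–13:00.
Earliest such window starts at 11:45.

11:45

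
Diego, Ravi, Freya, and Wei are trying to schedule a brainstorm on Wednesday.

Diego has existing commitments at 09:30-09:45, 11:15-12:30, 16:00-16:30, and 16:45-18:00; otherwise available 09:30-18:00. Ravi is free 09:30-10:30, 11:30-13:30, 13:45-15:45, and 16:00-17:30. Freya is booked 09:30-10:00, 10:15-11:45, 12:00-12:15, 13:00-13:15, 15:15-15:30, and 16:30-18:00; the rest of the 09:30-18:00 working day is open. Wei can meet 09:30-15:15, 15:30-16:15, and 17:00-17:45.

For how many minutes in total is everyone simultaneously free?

165 minutes

Diego free within 09:30–18:00: 09:45–11:15, 12:30–16:00, 16:30–16:45.
Freya free within 09:30–18:00: 10:00–10:15, 11:45–12:00, 12:15–13:00, 13:15–15:15, 15:30–16:30.
Diego ∩ Ravi: 09:45–10:30, 12:30–13:30, 13:45–15:45, 16:30–16:45.
Diego ∩ Ravi ∩ Freya: 10:00–10:15, 12:30–13:00, 13:15–13:30, 13:45–15:15, 15:30–15:45.
Diego ∩ Ravi ∩ Freya ∩ Wei: 10:00–10:15, 12:30–13:00, 13:15–13:30, 13:45–15:15, 15:30–15:45.
Total common minutes: 15 + 30 + 15 + 90 + 15 = 165.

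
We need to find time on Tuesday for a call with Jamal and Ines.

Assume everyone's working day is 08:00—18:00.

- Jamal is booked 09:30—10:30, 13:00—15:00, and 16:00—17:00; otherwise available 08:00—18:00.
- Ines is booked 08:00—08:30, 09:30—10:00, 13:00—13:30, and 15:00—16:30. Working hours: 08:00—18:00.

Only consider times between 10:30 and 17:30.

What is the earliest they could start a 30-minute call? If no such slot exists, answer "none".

Jamal free within 08:00–18:00: 08:00–09:30, 10:30–13:00, 15:00–16:00, 17:00–18:00.
Ines free within 08:00–18:00: 08:30–09:30, 10:00–13:00, 13:30–15:00, 16:30–18:00.
Jamal ∩ Ines: 08:30–09:30, 10:30–13:00, 17:00–18:00.
Restricted to 10:30–17:30: 10:30–13:00, 17:00–17:30.
Windows ≥ 30 min: 10:30–13:00, 17:00–17:30.
Earliest such window starts at 10:30.

10:30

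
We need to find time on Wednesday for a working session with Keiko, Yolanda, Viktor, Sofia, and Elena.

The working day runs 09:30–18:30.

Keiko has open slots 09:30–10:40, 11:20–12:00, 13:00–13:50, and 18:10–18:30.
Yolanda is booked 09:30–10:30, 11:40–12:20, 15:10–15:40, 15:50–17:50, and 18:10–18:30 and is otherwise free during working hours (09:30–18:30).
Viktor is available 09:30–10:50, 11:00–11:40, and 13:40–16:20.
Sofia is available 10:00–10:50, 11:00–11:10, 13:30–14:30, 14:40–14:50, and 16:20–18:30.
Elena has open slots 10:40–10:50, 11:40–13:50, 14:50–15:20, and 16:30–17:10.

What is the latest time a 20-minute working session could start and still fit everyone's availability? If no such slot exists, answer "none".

none

Yolanda free within 09:30–18:30: 10:30–11:40, 12:20–15:10, 15:40–15:50, 17:50–18:10.
Keiko ∩ Yolanda: 10:30–10:40, 11:20–11:40, 13:00–13:50.
Keiko ∩ Yolanda ∩ Viktor: 10:30–10:40, 11:20–11:40, 13:40–13:50.
Keiko ∩ Yolanda ∩ Viktor ∩ Sofia: 10:30–10:40, 13:40–13:50.
Keiko ∩ Yolanda ∩ Viktor ∩ Sofia ∩ Elena: 13:40–13:50.
Windows ≥ 20 min: (none).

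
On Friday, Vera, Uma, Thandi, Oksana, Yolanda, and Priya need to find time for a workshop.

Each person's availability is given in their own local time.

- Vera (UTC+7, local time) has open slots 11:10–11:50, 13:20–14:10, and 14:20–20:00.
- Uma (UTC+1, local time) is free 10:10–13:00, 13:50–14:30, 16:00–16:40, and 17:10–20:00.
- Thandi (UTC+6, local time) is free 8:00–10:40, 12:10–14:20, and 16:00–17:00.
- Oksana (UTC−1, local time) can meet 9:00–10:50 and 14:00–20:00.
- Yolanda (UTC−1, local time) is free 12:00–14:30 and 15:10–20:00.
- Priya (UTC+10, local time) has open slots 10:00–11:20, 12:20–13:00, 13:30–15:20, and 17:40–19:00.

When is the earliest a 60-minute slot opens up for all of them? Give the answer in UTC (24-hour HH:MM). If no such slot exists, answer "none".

Vera → UTC: 04:10–04:50, 06:20–07:10, 07:20–13:00.
Uma → UTC: 09:10–12:00, 12:50–13:30, 15:00–15:40, 16:10–19:00.
Thandi → UTC: 02:00–04:40, 06:10–08:20, 10:00–11:00.
Oksana → UTC: 10:00–11:50, 15:00–21:00.
Yolanda → UTC: 13:00–15:30, 16:10–21:00.
Priya → UTC: 00:00–01:20, 02:20–03:00, 03:30–05:20, 07:40–09:00.
Vera ∩ Uma: 09:10–12:00, 12:50–13:00.
Vera ∩ Uma ∩ Thandi: 10:00–11:00.
Vera ∩ Uma ∩ Thandi ∩ Oksana: 10:00–11:00.
Vera ∩ Uma ∩ Thandi ∩ Oksana ∩ Yolanda: (none).
Vera ∩ Uma ∩ Thandi ∩ Oksana ∩ Yolanda ∩ Priya: (none).
Windows ≥ 60 min: (none).

none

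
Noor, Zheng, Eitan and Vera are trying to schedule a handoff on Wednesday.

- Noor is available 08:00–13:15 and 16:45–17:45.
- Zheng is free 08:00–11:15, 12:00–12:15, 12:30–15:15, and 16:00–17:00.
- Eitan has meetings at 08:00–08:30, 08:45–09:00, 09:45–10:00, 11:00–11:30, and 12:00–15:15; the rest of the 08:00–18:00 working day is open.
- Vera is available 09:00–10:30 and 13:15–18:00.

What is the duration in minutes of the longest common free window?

45 minutes

Eitan free within 08:00–18:00: 08:30–08:45, 09:00–09:45, 10:00–11:00, 11:30–12:00, 15:15–18:00.
Noor ∩ Zheng: 08:00–11:15, 12:00–12:15, 12:30–13:15, 16:45–17:00.
Noor ∩ Zheng ∩ Eitan: 08:30–08:45, 09:00–09:45, 10:00–11:00, 16:45–17:00.
Noor ∩ Zheng ∩ Eitan ∩ Vera: 09:00–09:45, 10:00–10:30, 16:45–17:00.
Common window lengths: 45, 30, 15 min; longest is 45.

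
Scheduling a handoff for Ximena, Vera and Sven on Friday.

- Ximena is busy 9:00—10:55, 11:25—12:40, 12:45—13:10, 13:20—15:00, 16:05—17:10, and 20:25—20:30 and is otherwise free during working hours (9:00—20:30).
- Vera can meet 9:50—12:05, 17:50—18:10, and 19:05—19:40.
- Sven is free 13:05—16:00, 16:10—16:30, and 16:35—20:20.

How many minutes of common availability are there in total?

Ximena free within 09:00–20:30: 10:55–11:25, 12:40–12:45, 13:10–13:20, 15:00–16:05, 17:10–20:25.
Ximena ∩ Vera: 10:55–11:25, 17:50–18:10, 19:05–19:40.
Ximena ∩ Vera ∩ Sven: 17:50–18:10, 19:05–19:40.
Total common minutes: 20 + 35 = 55.

55 minutes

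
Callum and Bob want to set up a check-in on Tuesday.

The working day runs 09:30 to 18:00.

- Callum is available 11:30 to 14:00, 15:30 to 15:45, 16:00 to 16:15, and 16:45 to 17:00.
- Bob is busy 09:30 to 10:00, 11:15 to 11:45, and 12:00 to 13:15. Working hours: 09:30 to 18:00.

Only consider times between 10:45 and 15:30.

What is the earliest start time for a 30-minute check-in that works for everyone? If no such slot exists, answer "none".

13:15

Bob free within 09:30–18:00: 10:00–11:15, 11:45–12:00, 13:15–18:00.
Callum ∩ Bob: 11:45–12:00, 13:15–14:00, 15:30–15:45, 16:00–16:15, 16:45–17:00.
Restricted to 10:45–15:30: 11:45–12:00, 13:15–14:00.
Windows ≥ 30 min: 13:15–14:00.
Earliest such window starts at 13:15.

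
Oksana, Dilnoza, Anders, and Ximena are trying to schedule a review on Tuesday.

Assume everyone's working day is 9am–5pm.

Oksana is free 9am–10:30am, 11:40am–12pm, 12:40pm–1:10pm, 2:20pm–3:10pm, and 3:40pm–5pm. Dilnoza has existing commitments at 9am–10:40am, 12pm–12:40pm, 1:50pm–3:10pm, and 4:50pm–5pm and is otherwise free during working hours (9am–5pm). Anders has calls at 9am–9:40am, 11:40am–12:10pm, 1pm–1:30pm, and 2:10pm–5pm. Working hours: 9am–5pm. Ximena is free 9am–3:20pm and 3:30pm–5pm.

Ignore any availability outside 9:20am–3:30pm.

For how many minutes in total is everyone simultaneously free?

20 minutes

Dilnoza free within 09:00–17:00: 10:40–12:00, 12:40–13:50, 15:10–16:50.
Anders free within 09:00–17:00: 09:40–11:40, 12:10–13:00, 13:30–14:10.
Oksana ∩ Dilnoza: 11:40–12:00, 12:40–13:10, 15:40–16:50.
Oksana ∩ Dilnoza ∩ Anders: 12:40–13:00.
Oksana ∩ Dilnoza ∩ Anders ∩ Ximena: 12:40–13:00.
Restricted to 09:20–15:30: 12:40–13:00.
Total common minutes: 20.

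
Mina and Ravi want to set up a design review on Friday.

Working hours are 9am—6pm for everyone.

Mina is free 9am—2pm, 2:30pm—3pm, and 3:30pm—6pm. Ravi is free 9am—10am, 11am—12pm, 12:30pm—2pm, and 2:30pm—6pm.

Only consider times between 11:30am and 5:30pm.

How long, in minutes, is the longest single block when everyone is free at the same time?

Mina ∩ Ravi: 09:00–10:00, 11:00–12:00, 12:30–14:00, 14:30–15:00, 15:30–18:00.
Restricted to 11:30–17:30: 11:30–12:00, 12:30–14:00, 14:30–15:00, 15:30–17:30.
Common window lengths: 30, 90, 30, 120 min; longest is 120.

120 minutes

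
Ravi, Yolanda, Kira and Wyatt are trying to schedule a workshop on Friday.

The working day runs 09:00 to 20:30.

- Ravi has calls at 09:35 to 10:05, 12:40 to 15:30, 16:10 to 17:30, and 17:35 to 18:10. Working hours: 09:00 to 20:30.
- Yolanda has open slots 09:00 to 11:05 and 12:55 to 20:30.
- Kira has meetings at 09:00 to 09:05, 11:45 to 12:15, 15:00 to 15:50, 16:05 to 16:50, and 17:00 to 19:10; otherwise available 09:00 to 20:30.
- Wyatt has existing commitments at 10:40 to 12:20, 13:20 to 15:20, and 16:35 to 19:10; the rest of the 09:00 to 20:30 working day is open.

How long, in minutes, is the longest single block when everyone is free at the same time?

Ravi free within 09:00–20:30: 09:00–09:35, 10:05–12:40, 15:30–16:10, 17:30–17:35, 18:10–20:30.
Kira free within 09:00–20:30: 09:05–11:45, 12:15–15:00, 15:50–16:05, 16:50–17:00, 19:10–20:30.
Wyatt free within 09:00–20:30: 09:00–10:40, 12:20–13:20, 15:20–16:35, 19:10–20:30.
Ravi ∩ Yolanda: 09:00–09:35, 10:05–11:05, 15:30–16:10, 17:30–17:35, 18:10–20:30.
Ravi ∩ Yolanda ∩ Kira: 09:05–09:35, 10:05–11:05, 15:50–16:05, 19:10–20:30.
Ravi ∩ Yolanda ∩ Kira ∩ Wyatt: 09:05–09:35, 10:05–10:40, 15:50–16:05, 19:10–20:30.
Common window lengths: 30, 35, 15, 80 min; longest is 80.

80 minutes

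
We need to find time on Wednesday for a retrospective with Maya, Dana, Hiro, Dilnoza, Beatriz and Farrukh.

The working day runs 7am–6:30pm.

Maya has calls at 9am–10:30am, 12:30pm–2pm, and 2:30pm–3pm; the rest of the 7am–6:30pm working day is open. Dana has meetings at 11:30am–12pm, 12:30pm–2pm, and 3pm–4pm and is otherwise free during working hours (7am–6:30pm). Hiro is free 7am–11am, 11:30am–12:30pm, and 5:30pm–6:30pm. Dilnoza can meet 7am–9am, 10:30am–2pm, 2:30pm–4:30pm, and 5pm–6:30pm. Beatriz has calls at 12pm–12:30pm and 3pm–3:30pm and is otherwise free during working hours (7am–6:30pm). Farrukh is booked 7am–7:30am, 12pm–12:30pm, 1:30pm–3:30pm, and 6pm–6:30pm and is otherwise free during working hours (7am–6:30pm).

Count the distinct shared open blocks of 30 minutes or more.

3

Maya free within 07:00–18:30: 07:00–09:00, 10:30–12:30, 14:00–14:30, 15:00–18:30.
Dana free within 07:00–18:30: 07:00–11:30, 12:00–12:30, 14:00–15:00, 16:00–18:30.
Beatriz free within 07:00–18:30: 07:00–12:00, 12:30–15:00, 15:30–18:30.
Farrukh free within 07:00–18:30: 07:30–12:00, 12:30–13:30, 15:30–18:00.
Maya ∩ Dana: 07:00–09:00, 10:30–11:30, 12:00–12:30, 14:00–14:30, 16:00–18:30.
Maya ∩ Dana ∩ Hiro: 07:00–09:00, 10:30–11:00, 12:00–12:30, 17:30–18:30.
Maya ∩ Dana ∩ Hiro ∩ Dilnoza: 07:00–09:00, 10:30–11:00, 12:00–12:30, 17:30–18:30.
Maya ∩ Dana ∩ Hiro ∩ Dilnoza ∩ Beatriz: 07:00–09:00, 10:30–11:00, 17:30–18:30.
Maya ∩ Dana ∩ Hiro ∩ Dilnoza ∩ Beatriz ∩ Farrukh: 07:30–09:00, 10:30–11:00, 17:30–18:00.
Windows ≥ 30 min: 07:30–09:00, 10:30–11:00, 17:30–18:00.
That's 3 windows.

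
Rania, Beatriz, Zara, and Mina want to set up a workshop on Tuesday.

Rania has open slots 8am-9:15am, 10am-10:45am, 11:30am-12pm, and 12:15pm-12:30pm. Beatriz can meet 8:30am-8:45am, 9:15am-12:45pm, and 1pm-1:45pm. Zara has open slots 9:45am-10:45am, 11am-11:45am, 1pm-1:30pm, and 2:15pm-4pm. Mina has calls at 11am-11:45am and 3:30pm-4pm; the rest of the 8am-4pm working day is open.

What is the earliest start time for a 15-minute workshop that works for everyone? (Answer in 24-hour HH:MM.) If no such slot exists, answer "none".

Mina free within 08:00–16:00: 08:00–11:00, 11:45–15:30.
Rania ∩ Beatriz: 08:30–08:45, 10:00–10:45, 11:30–12:00, 12:15–12:30.
Rania ∩ Beatriz ∩ Zara: 10:00–10:45, 11:30–11:45.
Rania ∩ Beatriz ∩ Zara ∩ Mina: 10:00–10:45.
Windows ≥ 15 min: 10:00–10:45.
Earliest such window starts at 10:00.

10:00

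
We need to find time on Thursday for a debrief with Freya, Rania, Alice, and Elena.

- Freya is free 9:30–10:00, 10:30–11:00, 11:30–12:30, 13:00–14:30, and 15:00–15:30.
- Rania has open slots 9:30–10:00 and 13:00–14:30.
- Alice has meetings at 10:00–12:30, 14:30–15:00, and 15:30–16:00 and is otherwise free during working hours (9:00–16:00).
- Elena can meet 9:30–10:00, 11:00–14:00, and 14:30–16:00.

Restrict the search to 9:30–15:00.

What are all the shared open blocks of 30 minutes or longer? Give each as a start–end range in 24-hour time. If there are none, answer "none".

Alice free within 09:00–16:00: 09:00–10:00, 12:30–14:30, 15:00–15:30.
Freya ∩ Rania: 09:30–10:00, 13:00–14:30.
Freya ∩ Rania ∩ Alice: 09:30–10:00, 13:00–14:30.
Freya ∩ Rania ∩ Alice ∩ Elena: 09:30–10:00, 13:00–14:00.
Restricted to 09:30–15:00: 09:30–10:00, 13:00–14:00.
Windows ≥ 30 min: 09:30–10:00, 13:00–14:00.

09:30–10:00, 13:00–14:00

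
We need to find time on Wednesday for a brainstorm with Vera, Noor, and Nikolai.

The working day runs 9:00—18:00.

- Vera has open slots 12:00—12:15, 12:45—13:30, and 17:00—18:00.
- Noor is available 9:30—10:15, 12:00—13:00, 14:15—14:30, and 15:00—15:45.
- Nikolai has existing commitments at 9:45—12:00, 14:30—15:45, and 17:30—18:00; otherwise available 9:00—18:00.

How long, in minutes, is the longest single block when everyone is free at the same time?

15 minutes

Nikolai free within 09:00–18:00: 09:00–09:45, 12:00–14:30, 15:45–17:30.
Vera ∩ Noor: 12:00–12:15, 12:45–13:00.
Vera ∩ Noor ∩ Nikolai: 12:00–12:15, 12:45–13:00.
Common window lengths: 15, 15 min; longest is 15.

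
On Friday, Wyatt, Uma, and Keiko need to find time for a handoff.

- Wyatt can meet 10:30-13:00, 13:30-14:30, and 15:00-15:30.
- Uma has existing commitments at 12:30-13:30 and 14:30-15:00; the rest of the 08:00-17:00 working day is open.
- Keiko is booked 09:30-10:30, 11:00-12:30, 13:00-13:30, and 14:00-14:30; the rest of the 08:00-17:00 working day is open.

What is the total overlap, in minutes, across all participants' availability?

Uma free within 08:00–17:00: 08:00–12:30, 13:30–14:30, 15:00–17:00.
Keiko free within 08:00–17:00: 08:00–09:30, 10:30–11:00, 12:30–13:00, 13:30–14:00, 14:30–17:00.
Wyatt ∩ Uma: 10:30–12:30, 13:30–14:30, 15:00–15:30.
Wyatt ∩ Uma ∩ Keiko: 10:30–11:00, 13:30–14:00, 15:00–15:30.
Total common minutes: 30 + 30 + 30 = 90.

90 minutes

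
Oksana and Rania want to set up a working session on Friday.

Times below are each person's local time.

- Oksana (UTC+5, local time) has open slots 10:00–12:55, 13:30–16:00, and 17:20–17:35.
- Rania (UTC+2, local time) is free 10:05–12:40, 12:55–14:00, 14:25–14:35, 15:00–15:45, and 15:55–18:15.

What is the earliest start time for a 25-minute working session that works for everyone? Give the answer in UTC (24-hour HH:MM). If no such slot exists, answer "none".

Oksana → UTC: 05:00–07:55, 08:30–11:00, 12:20–12:35.
Rania → UTC: 08:05–10:40, 10:55–12:00, 12:25–12:35, 13:00–13:45, 13:55–16:15.
Oksana ∩ Rania: 08:30–10:40, 10:55–11:00, 12:25–12:35.
Windows ≥ 25 min: 08:30–10:40.
Earliest such window starts at 08:30.

08:30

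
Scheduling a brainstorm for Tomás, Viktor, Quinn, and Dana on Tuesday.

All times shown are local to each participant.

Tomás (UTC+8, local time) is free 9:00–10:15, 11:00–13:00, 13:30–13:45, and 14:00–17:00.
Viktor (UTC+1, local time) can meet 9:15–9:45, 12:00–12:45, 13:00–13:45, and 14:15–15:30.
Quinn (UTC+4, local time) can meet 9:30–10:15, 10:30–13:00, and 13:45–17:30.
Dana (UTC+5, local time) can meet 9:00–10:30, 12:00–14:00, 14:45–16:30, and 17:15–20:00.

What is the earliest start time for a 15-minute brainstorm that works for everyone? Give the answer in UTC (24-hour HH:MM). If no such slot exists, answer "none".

Tomás → UTC: 01:00–02:15, 03:00–05:00, 05:30–05:45, 06:00–09:00.
Viktor → UTC: 08:15–08:45, 11:00–11:45, 12:00–12:45, 13:15–14:30.
Quinn → UTC: 05:30–06:15, 06:30–09:00, 09:45–13:30.
Dana → UTC: 04:00–05:30, 07:00–09:00, 09:45–11:30, 12:15–15:00.
Tomás ∩ Viktor: 08:15–08:45.
Tomás ∩ Viktor ∩ Quinn: 08:15–08:45.
Tomás ∩ Viktor ∩ Quinn ∩ Dana: 08:15–08:45.
Windows ≥ 15 min: 08:15–08:45.
Earliest such window starts at 08:15.

08:15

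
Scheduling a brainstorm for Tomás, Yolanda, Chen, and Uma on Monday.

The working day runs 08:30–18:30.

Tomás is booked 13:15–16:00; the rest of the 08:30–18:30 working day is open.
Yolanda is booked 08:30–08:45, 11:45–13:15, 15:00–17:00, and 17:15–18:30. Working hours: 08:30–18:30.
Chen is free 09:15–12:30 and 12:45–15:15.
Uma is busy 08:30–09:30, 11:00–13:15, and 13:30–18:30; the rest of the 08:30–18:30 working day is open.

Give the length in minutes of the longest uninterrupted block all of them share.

90 minutes

Tomás free within 08:30–18:30: 08:30–13:15, 16:00–18:30.
Yolanda free within 08:30–18:30: 08:45–11:45, 13:15–15:00, 17:00–17:15.
Uma free within 08:30–18:30: 09:30–11:00, 13:15–13:30.
Tomás ∩ Yolanda: 08:45–11:45, 17:00–17:15.
Tomás ∩ Yolanda ∩ Chen: 09:15–11:45.
Tomás ∩ Yolanda ∩ Chen ∩ Uma: 09:30–11:00.
Single common window of 90 minutes.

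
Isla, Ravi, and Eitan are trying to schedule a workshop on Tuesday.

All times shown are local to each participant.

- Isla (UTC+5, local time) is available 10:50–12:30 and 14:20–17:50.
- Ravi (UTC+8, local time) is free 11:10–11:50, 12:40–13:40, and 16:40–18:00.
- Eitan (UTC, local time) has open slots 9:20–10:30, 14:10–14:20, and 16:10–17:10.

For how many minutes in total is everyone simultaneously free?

40 minutes

Isla → UTC: 05:50–07:30, 09:20–12:50.
Ravi → UTC: 03:10–03:50, 04:40–05:40, 08:40–10:00.
Eitan → UTC: 09:20–10:30, 14:10–14:20, 16:10–17:10.
Isla ∩ Ravi: 09:20–10:00.
Isla ∩ Ravi ∩ Eitan: 09:20–10:00.
Total common minutes: 40.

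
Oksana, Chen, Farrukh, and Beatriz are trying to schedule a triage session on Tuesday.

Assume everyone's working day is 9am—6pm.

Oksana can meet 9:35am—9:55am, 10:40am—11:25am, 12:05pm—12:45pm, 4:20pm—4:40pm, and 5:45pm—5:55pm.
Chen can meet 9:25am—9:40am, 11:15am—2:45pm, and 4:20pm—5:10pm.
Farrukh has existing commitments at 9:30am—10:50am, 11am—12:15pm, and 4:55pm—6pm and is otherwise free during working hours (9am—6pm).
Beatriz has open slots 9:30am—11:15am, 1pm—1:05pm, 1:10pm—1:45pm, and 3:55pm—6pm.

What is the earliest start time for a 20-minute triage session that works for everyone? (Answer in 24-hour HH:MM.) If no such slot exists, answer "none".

Farrukh free within 09:00–18:00: 09:00–09:30, 10:50–11:00, 12:15–16:55.
Oksana ∩ Chen: 09:35–09:40, 11:15–11:25, 12:05–12:45, 16:20–16:40.
Oksana ∩ Chen ∩ Farrukh: 12:15–12:45, 16:20–16:40.
Oksana ∩ Chen ∩ Farrukh ∩ Beatriz: 16:20–16:40.
Windows ≥ 20 min: 16:20–16:40.
Earliest such window starts at 16:20.

16:20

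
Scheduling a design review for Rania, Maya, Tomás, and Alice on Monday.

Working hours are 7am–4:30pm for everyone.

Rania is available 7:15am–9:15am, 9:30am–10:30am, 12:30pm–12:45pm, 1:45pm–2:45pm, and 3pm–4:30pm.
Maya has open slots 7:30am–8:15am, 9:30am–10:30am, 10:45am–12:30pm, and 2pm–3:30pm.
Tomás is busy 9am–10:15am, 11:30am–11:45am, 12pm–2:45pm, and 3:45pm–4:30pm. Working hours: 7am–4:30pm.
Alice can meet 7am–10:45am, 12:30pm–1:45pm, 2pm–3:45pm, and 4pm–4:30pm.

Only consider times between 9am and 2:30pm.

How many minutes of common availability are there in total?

Tomás free within 07:00–16:30: 07:00–09:00, 10:15–11:30, 11:45–12:00, 14:45–15:45.
Rania ∩ Maya: 07:30–08:15, 09:30–10:30, 14:00–14:45, 15:00–15:30.
Rania ∩ Maya ∩ Tomás: 07:30–08:15, 10:15–10:30, 15:00–15:30.
Rania ∩ Maya ∩ Tomás ∩ Alice: 07:30–08:15, 10:15–10:30, 15:00–15:30.
Restricted to 09:00–14:30: 10:15–10:30.
Total common minutes: 15.

15 minutes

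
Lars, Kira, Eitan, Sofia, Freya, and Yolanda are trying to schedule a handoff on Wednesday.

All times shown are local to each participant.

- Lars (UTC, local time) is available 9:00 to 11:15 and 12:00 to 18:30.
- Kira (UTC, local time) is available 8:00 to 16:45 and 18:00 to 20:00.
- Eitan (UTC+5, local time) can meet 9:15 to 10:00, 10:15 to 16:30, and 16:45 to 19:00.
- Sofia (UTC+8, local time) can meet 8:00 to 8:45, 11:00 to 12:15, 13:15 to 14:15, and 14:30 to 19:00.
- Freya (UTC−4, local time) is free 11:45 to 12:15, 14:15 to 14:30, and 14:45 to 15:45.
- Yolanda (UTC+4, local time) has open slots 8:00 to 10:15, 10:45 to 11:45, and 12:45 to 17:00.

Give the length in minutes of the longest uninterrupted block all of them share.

Lars → UTC: 09:00–11:15, 12:00–18:30.
Kira → UTC: 08:00–16:45, 18:00–20:00.
Eitan → UTC: 04:15–05:00, 05:15–11:30, 11:45–14:00.
Sofia → UTC: 00:00–00:45, 03:00–04:15, 05:15–06:15, 06:30–11:00.
Freya → UTC: 15:45–16:15, 18:15–18:30, 18:45–19:45.
Yolanda → UTC: 04:00–06:15, 06:45–07:45, 08:45–13:00.
Lars ∩ Kira: 09:00–11:15, 12:00–16:45, 18:00–18:30.
Lars ∩ Kira ∩ Eitan: 09:00–11:15, 12:00–14:00.
Lars ∩ Kira ∩ Eitan ∩ Sofia: 09:00–11:00.
Lars ∩ Kira ∩ Eitan ∩ Sofia ∩ Freya: (none).
Lars ∩ Kira ∩ Eitan ∩ Sofia ∩ Freya ∩ Yolanda: (none).
No common window.

0 minutes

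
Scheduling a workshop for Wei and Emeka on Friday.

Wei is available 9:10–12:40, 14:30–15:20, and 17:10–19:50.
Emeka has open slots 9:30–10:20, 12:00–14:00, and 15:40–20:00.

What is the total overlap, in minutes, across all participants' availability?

250 minutes

Wei ∩ Emeka: 09:30–10:20, 12:00–12:40, 17:10–19:50.
Total common minutes: 50 + 40 + 160 = 250.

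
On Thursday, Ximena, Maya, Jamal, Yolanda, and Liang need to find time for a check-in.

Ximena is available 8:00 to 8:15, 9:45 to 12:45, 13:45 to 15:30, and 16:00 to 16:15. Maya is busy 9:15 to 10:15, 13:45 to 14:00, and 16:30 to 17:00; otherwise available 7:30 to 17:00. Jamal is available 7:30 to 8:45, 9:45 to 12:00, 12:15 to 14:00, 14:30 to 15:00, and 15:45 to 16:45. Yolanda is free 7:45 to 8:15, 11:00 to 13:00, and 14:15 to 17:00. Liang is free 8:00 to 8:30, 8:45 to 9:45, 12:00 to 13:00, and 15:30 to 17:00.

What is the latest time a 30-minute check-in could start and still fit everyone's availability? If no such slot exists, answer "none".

Maya free within 07:30–17:00: 07:30–09:15, 10:15–13:45, 14:00–16:30.
Ximena ∩ Maya: 08:00–08:15, 10:15–12:45, 14:00–15:30, 16:00–16:15.
Ximena ∩ Maya ∩ Jamal: 08:00–08:15, 10:15–12:00, 12:15–12:45, 14:30–15:00, 16:00–16:15.
Ximena ∩ Maya ∩ Jamal ∩ Yolanda: 08:00–08:15, 11:00–12:00, 12:15–12:45, 14:30–15:00, 16:00–16:15.
Ximena ∩ Maya ∩ Jamal ∩ Yolanda ∩ Liang: 08:00–08:15, 12:15–12:45, 16:00–16:15.
Windows ≥ 30 min: 12:15–12:45.
Latest start in the last window 12:15–12:45 is 12:45 − 30 min = 12:15.

12:15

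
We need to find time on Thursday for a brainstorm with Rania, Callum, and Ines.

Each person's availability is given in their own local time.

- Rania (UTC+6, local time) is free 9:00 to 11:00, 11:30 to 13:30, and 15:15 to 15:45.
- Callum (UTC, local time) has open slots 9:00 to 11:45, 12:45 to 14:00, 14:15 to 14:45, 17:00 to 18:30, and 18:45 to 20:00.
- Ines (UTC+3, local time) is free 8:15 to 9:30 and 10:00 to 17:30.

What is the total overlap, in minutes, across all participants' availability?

30 minutes

Rania → UTC: 03:00–05:00, 05:30–07:30, 09:15–09:45.
Callum → UTC: 09:00–11:45, 12:45–14:00, 14:15–14:45, 17:00–18:30, 18:45–20:00.
Ines → UTC: 05:15–06:30, 07:00–14:30.
Rania ∩ Callum: 09:15–09:45.
Rania ∩ Callum ∩ Ines: 09:15–09:45.
Total common minutes: 30.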